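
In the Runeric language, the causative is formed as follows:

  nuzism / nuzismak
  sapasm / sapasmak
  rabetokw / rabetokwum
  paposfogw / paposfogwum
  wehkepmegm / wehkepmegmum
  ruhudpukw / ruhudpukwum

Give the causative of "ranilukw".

ranilukwum

"ranilukw" has second-to-last letter 'k'. The stems whose second-to-last letter is 'k' (ruhudpukw → ruhudpukwum, rabetokw → rabetokwum) add -um.
The other pattern: stems whose second-to-last letter is 's' add -ak.
So ranilukw → ranilukwum.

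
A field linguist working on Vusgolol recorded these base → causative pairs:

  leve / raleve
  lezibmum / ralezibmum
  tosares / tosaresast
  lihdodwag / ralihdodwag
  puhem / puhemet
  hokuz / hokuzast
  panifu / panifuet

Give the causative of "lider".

ralider

"lider" begins with l-. The stems beginning with l- (lezibmum → ralezibmum, leve → raleve, lihdodwag → ralihdodwag) add the prefix ra-.
The other patterns: stems beginning with p- add -et; stems beginning with h- or t- add -ast.
So lider → ralider.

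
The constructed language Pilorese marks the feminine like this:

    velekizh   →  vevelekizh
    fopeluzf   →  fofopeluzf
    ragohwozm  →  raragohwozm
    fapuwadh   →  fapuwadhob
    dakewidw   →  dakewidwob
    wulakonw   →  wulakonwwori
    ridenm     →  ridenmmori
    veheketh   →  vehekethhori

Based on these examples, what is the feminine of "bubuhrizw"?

velekizh and fapuwadh both end in -h yet inflect differently (vevelekizh, fapuwadhob), so the final letter is not what conditions the rule; the second-to-last letter is.
"bubuhrizw" has second-to-last letter 'z'. The stems whose second-to-last letter is 'z' (velekizh → vevelekizh, fopeluzf → fofopeluzf, ragohwozm → raragohwozm) repeat the first consonant+vowel as a prefix.
So bubuhrizw → bububuhrizw.

bububuhrizw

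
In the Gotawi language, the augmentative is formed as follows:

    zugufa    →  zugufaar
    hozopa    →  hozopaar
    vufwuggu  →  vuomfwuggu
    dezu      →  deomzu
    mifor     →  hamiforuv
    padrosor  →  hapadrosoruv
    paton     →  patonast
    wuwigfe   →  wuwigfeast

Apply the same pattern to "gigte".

gigteast

mifor and paton both have last vowel 'o' yet inflect differently (hamiforuv, patonast), so the last vowel is not what conditions the rule; the final letter is.
"gigte" ends in -e. The one such stem in the data (wuwigfe → wuwigfeast) adds -ast, so the same rule applies.
So gigte → gigteast.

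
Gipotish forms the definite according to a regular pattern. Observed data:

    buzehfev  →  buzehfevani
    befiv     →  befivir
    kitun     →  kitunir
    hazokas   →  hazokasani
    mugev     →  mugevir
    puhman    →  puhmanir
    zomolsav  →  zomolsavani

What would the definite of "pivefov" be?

pivefovani

befiv and buzehfev both end in -v yet inflect differently (befivir, buzehfevani), so the final letter is not what conditions the rule; the number of vowels is.
"pivefov" has 3 vowels. The stems with 3 vowels (buzehfev → buzehfevani, zomolsav → zomolsavani, hazokas → hazokasani) add -ani.
The other pattern: stems with 2 vowels add -ir.
So pivefov → pivefovani.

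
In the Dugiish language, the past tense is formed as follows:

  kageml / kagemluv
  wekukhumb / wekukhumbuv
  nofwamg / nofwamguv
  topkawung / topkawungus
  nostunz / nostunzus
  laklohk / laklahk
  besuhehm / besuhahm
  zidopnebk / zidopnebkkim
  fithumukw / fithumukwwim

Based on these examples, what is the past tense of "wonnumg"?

wonnumguv

nofwamg and topkawung both end in -g yet inflect differently (nofwamguv, topkawungus), so the final letter is not what conditions the rule; the second-to-last letter is.
"wonnumg" has second-to-last letter 'm'. The stems whose second-to-last letter is 'm' (kageml → kagemluv, wekukhumb → wekukhumbuv, nofwamg → nofwamguv) add -uv.
So wonnumg → wonnumguv.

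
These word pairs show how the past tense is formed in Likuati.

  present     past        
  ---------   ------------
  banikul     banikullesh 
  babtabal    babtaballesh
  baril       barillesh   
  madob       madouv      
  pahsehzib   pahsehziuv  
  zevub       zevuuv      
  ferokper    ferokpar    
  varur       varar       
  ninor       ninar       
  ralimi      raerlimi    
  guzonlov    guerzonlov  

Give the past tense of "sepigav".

seerpigav

baril and pahsehzib both have last vowel 'i' yet inflect differently (barillesh, pahsehziuv), so the last vowel is not what conditions the rule; the final letter is.
"sepigav" ends in -v. The one such stem in the data (guzonlov → guerzonlov) inserts -er- after the first vowel (as does ralimi), so the same rule applies.
The other patterns: stems ending in -l double the final consonant and add -esh; stems ending in -b drop the final letter and add -uv; stems ending in -r change the last vowel to 'a'.
So sepigav → seerpigav.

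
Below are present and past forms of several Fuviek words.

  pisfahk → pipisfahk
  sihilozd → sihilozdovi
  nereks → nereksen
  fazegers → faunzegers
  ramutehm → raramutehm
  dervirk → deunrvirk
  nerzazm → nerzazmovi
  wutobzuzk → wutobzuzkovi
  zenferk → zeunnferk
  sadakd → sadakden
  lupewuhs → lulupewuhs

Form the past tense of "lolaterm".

"lolaterm" has second-to-last letter 'r'. The stems whose second-to-last letter is 'r' (dervirk → deunrvirk, fazegers → faunzegers, zenferk → zeunnferk) insert -un- after the first vowel.
The other patterns: stems whose second-to-last letter is 'h' repeat the first consonant+vowel as a prefix; stems whose second-to-last letter is 'k' add -en; stems whose second-to-last letter is 'z' add -ovi.
So lolaterm → lounlaterm.

lounlaterm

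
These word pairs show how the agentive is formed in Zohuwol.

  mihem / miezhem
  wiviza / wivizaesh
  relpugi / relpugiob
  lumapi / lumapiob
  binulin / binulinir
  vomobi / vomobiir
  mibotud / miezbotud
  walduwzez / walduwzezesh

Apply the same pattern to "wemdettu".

wemdettuesh

"wemdettu" begins with w-. The stems beginning with w- (walduwzez → walduwzezesh, wiviza → wivizaesh) add -esh.
So wemdettu → wemdettuesh.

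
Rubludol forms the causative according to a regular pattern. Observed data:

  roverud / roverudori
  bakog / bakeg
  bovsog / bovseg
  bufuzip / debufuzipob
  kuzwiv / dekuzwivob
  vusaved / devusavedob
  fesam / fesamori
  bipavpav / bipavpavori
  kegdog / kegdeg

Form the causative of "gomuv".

vusaved and roverud both end in -d yet inflect differently (devusavedob, roverudori), so the final letter is not what conditions the rule; the last vowel is.
"gomuv" has last vowel 'u'. The one such stem in the data (roverud → roverudori) adds -ori, so the same rule applies.
The other patterns: stems whose last vowel is 'o' change the last vowel to 'e'; stems whose last vowel is 'e' or 'i' add de- … -ob around the stem.
So gomuv → gomuvori.

gomuvori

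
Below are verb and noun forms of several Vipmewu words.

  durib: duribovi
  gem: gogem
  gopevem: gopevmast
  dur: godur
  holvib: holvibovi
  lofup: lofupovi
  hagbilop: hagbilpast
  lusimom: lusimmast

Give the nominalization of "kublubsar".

gem and gopevem both end in -m yet inflect differently (gogem, gopevmast), so the final letter is not what conditions the rule; the number of vowels is.
"kublubsar" has 3 vowels. The stems with 3 vowels (gopevem → gopevmast, lusimom → lusimmast, hagbilop → hagbilpast) delete the last vowel and add -ast.
So kublubsar → kublubsrast.

kublubsrast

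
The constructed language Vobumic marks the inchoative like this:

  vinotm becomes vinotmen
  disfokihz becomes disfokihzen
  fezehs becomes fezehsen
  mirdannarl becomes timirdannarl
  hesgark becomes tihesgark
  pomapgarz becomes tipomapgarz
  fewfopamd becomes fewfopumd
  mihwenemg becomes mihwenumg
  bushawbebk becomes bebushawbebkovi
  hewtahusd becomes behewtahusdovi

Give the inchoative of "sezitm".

"sezitm" has second-to-last letter 't'. The one such stem in the data (vinotm → vinotmen) adds -en, so the same rule applies.
So sezitm → sezitmen.

sezitmen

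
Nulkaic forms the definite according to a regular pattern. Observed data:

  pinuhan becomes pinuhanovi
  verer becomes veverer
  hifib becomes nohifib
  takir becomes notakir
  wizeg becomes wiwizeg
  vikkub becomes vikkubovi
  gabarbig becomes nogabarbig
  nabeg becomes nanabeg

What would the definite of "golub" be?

golubovi

takir and verer both end in -r yet inflect differently (notakir, veverer), so the final letter is not what conditions the rule; the last vowel is.
"golub" has last vowel 'u'. The one such stem in the data (vikkub → vikkubovi) adds -ovi, so the same rule applies.
The other patterns: stems whose last vowel is 'i' add the prefix no-; stems whose last vowel is 'e' repeat the first consonant+vowel as a prefix.
So golub → golubovi.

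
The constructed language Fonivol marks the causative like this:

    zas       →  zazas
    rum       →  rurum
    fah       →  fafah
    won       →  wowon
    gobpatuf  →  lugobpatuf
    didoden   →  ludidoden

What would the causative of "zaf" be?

won and didoden both end in -n yet inflect differently (wowon, ludidoden), so the final letter is not what conditions the rule; the number of vowels is.
"zaf" has 1 vowel. The stems with 1 vowel (zas → zazas, rum → rurum, fah → fafah) repeat the first consonant+vowel as a prefix.
The other pattern: stems with 3 vowels add the prefix lu-.
So zaf → zazaf.

zazaf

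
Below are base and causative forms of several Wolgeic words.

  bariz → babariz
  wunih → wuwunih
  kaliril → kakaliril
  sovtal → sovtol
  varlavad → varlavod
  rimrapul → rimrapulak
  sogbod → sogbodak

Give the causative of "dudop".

dudopak

"dudop" has last vowel 'o'. The one such stem in the data (sogbod → sogbodak) adds -ak, so the same rule applies.
The other patterns: stems whose last vowel is 'i' repeat the first consonant+vowel as a prefix; stems whose last vowel is 'a' change the last vowel to 'o'.
So dudop → dudopak.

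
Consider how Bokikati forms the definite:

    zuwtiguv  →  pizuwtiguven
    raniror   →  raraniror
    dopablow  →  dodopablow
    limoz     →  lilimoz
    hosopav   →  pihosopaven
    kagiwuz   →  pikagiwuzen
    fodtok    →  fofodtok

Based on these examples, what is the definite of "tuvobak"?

pituvobaken

"tuvobak" has last vowel 'a'. The one such stem in the data (hosopav → pihosopaven) adds pi- … -en around the stem, so the same rule applies.
The other pattern: stems whose last vowel is 'o' repeat the first consonant+vowel as a prefix.
So tuvobak → pituvobaken.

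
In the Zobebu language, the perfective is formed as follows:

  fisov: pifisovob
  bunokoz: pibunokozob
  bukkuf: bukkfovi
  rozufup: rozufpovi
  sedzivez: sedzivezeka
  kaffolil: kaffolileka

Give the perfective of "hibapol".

bunokoz and sedzivez both end in -z yet inflect differently (pibunokozob, sedzivezeka), so the final letter is not what conditions the rule; the last vowel is.
"hibapol" has last vowel 'o'. The stems whose last vowel is 'o' (fisov → pifisovob, bunokoz → pibunokozob) add pi- … -ob around the stem.
So hibapol → pihibapolob.

pihibapolob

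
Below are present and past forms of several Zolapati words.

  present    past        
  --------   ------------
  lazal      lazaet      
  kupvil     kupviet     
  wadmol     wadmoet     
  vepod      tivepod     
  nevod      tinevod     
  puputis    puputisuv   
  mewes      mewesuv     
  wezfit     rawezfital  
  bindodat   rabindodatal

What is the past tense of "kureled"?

tikureled

wadmol and vepod both have last vowel 'o' yet inflect differently (wadmoet, tivepod), so the last vowel is not what conditions the rule; the final letter is.
"kureled" ends in -d. The stems ending in -d (vepod → tivepod, nevod → tinevod) add the prefix ti-.
So kureled → tikureled.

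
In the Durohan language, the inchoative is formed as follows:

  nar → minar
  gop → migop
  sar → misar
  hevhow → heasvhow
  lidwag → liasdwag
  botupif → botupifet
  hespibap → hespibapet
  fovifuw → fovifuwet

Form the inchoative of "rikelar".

gop and hespibap both end in -p yet inflect differently (migop, hespibapet), so the final letter is not what conditions the rule; the number of vowels is.
"rikelar" has 3 vowels. The stems with 3 vowels (botupif → botupifet, hespibap → hespibapet, fovifuw → fovifuwet) add -et.
So rikelar → rikelaret.

rikelaret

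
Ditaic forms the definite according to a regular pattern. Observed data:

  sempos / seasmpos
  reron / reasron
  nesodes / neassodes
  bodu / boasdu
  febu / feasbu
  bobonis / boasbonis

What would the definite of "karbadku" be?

kaasrbadku

Every pair shown (sempos → seasmpos, reron → reasron, nesodes → neassodes, …) follows the same rule: insert -as- after the first vowel.
So karbadku → kaasrbadku.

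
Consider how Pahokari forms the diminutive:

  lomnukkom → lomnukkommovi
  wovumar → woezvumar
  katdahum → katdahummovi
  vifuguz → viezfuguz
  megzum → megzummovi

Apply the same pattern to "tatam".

tatammovi

"tatam" ends in -m. The stems ending in -m (lomnukkom → lomnukkommovi, megzum → megzummovi, katdahum → katdahummovi) double the final consonant and add -ovi.
The other pattern: stems ending in -r or -z insert -ez- after the first vowel.
So tatam → tatammovi.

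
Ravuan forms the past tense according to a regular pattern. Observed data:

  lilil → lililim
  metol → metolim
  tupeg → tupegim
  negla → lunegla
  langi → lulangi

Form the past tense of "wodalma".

lilil and langi both have last vowel 'i' yet inflect differently (lililim, lulangi), so the last vowel is not what conditions the rule; whether the stem ends in a vowel or a consonant is.
"wodalma" ends in a vowel. The stems ending in a vowel (negla → lunegla, langi → lulangi) add the prefix lu-.
So wodalma → luwodalma.

luwodalma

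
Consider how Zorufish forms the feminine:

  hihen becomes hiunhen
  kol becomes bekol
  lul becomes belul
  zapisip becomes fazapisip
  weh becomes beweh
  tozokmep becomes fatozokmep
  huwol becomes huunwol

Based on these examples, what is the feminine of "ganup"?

"ganup" has 2 vowels. The stems with 2 vowels (huwol → huunwol, hihen → hiunhen) insert -un- after the first vowel.
So ganup → gaunnup.

gaunnup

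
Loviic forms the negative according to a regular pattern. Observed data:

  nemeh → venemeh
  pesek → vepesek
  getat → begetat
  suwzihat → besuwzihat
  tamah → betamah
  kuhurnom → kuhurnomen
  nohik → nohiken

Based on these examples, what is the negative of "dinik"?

diniken

tamah and nemeh both end in -h yet inflect differently (betamah, venemeh), so the final letter is not what conditions the rule; the last vowel is.
"dinik" has last vowel 'i'. The one such stem in the data (nohik → nohiken) adds -en, so the same rule applies.
The other patterns: stems whose last vowel is 'a' add the prefix be-; stems whose last vowel is 'e' add the prefix ve-.
So dinik → diniken.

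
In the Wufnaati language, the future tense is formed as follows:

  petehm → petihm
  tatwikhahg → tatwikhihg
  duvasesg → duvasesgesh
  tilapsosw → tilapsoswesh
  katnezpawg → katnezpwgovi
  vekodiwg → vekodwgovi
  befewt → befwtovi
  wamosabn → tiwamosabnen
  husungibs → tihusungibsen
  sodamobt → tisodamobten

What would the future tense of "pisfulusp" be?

pisfuluspesh

tatwikhahg and duvasesg both end in -g yet inflect differently (tatwikhihg, duvasesgesh), so the final letter is not what conditions the rule; the second-to-last letter is.
"pisfulusp" has second-to-last letter 's'. The stems whose second-to-last letter is 's' (duvasesg → duvasesgesh, tilapsosw → tilapsoswesh) add -esh.
The other patterns: stems whose second-to-last letter is 'h' change the last vowel to 'i'; stems whose second-to-last letter is 'w' delete the last vowel and add -ovi; stems whose second-to-last letter is 'b' add ti- … -en around the stem.
So pisfulusp → pisfuluspesh.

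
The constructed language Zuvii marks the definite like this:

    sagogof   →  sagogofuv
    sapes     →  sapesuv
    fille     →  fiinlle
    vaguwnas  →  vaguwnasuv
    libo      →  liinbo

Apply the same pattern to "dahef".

dahefuv

libo and sagogof both have last vowel 'o' yet inflect differently (liinbo, sagogofuv), so the last vowel is not what conditions the rule; whether the stem ends in a vowel or a consonant is.
"dahef" ends in a consonant. The stems ending in a consonant (vaguwnas → vaguwnasuv, sagogof → sagogofuv, sapes → sapesuv) add -uv.
So dahef → dahefuv.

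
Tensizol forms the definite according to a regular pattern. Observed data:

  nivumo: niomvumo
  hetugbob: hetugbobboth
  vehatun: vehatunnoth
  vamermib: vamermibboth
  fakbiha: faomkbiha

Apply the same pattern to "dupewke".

duompewke

hetugbob and nivumo both have last vowel 'o' yet inflect differently (hetugbobboth, niomvumo), so the last vowel is not what conditions the rule; whether the stem ends in a vowel or a consonant is.
"dupewke" ends in a vowel. The stems ending in a vowel (fakbiha → faomkbiha, nivumo → niomvumo) insert -om- after the first vowel.
The other pattern: stems ending in a consonant double the final consonant and add -oth.
So dupewke → duompewke.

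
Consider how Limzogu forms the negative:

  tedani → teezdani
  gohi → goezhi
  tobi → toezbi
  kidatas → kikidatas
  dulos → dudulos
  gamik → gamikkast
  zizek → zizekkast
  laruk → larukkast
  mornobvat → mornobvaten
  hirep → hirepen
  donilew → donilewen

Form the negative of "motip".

tedani and gamik both have last vowel 'i' yet inflect differently (teezdani, gamikkast), so the last vowel is not what conditions the rule; the final letter is.
"motip" ends in -p. The one such stem in the data (hirep → hirepen) adds -en, so the same rule applies.
The other patterns: stems ending in -i insert -ez- after the first vowel; stems ending in -s repeat the first consonant+vowel as a prefix; stems ending in -k double the final consonant and add -ast.
So motip → motipen.

motipen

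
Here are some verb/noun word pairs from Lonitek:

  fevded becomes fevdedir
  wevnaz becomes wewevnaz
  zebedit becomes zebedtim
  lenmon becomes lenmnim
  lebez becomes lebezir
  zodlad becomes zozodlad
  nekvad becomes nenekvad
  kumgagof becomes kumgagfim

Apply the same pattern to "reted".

nekvad and fevded both end in -d yet inflect differently (nenekvad, fevdedir), so the final letter is not what conditions the rule; the last vowel is.
"reted" has last vowel 'e'. The stems whose last vowel is 'e' (fevded → fevdedir, lebez → lebezir) add -ir.
The other patterns: stems whose last vowel is 'a' repeat the first consonant+vowel as a prefix; stems whose last vowel is 'i' or 'o' delete the last vowel and add -im.
So reted → retedir.

retedir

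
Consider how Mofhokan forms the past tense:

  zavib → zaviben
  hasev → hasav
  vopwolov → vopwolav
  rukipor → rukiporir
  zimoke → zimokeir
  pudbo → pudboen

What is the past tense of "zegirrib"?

vopwolov and rukipor both have last vowel 'o' yet inflect differently (vopwolav, rukiporir), so the last vowel is not what conditions the rule; the final letter is.
"zegirrib" ends in -b. The one such stem in the data (zavib → zaviben) adds -en, so the same rule applies.
The other patterns: stems ending in -v change the last vowel to 'a'; stems ending in -e or -r add -ir.
So zegirrib → zegirriben.

zegirriben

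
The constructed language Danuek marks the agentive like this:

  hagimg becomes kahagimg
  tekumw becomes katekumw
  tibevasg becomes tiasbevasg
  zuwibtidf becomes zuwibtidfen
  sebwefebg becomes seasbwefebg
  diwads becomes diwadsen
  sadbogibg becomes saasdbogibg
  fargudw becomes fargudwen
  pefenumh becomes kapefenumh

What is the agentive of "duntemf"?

kaduntemf

"duntemf" has second-to-last letter 'm'. The stems whose second-to-last letter is 'm' (tekumw → katekumw, pefenumh → kapefenumh, hagimg → kahagimg) add the prefix ka-.
The other patterns: stems whose second-to-last letter is 'b' or 's' insert -as- after the first vowel; stems whose second-to-last letter is 'd' add -en.
So duntemf → kaduntemf.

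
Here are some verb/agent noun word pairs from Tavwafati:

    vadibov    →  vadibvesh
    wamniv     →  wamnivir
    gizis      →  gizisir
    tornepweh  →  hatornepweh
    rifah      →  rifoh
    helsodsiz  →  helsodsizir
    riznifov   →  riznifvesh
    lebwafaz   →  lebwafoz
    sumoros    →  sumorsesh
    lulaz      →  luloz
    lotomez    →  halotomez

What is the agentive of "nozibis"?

nozibisir

"nozibis" has last vowel 'i'. The stems whose last vowel is 'i' (wamniv → wamnivir, gizis → gizisir, helsodsiz → helsodsizir) add -ir.
So nozibis → nozibisir.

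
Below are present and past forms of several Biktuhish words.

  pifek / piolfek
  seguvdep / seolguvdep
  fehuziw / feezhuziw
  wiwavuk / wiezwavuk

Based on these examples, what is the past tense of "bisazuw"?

biezsazuw

pifek and wiwavuk both end in -k yet inflect differently (piolfek, wiezwavuk), so the final letter is not what conditions the rule; the last vowel is.
"bisazuw" has last vowel 'u'. The one such stem in the data (wiwavuk → wiezwavuk) inserts -ez- after the first vowel (as does fehuziw), so the same rule applies.
So bisazuw → biezsazuw.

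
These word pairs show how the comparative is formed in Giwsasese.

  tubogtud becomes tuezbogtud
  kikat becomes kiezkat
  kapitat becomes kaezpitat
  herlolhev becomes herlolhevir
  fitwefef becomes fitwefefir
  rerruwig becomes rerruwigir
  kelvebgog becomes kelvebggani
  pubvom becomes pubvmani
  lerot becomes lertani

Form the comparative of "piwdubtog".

piwdubtgani

rerruwig and kelvebgog both end in -g yet inflect differently (rerruwigir, kelvebggani), so the final letter is not what conditions the rule; the last vowel is.
"piwdubtog" has last vowel 'o'. The stems whose last vowel is 'o' (kelvebgog → kelvebggani, pubvom → pubvmani, lerot → lertani) delete the last vowel and add -ani.
So piwdubtog → piwdubtgani.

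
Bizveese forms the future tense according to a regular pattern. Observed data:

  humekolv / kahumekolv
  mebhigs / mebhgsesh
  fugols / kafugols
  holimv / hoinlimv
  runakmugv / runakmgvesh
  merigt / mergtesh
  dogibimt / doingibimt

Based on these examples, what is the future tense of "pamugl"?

pamglesh

humekolv and runakmugv both end in -v yet inflect differently (kahumekolv, runakmgvesh), so the final letter is not what conditions the rule; the second-to-last letter is.
"pamugl" has second-to-last letter 'g'. The stems whose second-to-last letter is 'g' (runakmugv → runakmgvesh, merigt → mergtesh, mebhigs → mebhgsesh) delete the last vowel and add -esh.
The other patterns: stems whose second-to-last letter is 'l' add the prefix ka-; stems whose second-to-last letter is 'm' insert -in- after the first vowel.
So pamugl → pamglesh.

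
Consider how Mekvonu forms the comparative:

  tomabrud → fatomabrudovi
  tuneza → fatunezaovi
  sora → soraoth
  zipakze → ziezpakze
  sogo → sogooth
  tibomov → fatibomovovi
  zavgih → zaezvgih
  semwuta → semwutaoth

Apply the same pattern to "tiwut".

semwuta and tuneza both end in -a yet inflect differently (semwutaoth, fatunezaovi), so the final letter is not what conditions the rule; the first letter is.
"tiwut" begins with t-. The stems beginning with t- (tuneza → fatunezaovi, tomabrud → fatomabrudovi, tibomov → fatibomovovi) add fa- … -ovi around the stem.
The other patterns: stems beginning with s- add -oth; stems beginning with z- insert -ez- after the first vowel.
So tiwut → fatiwutovi.

fatiwutovi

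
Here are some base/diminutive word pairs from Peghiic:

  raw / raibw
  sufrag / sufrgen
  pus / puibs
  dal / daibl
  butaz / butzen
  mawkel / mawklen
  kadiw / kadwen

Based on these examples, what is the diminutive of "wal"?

waibl

mawkel and dal both end in -l yet inflect differently (mawklen, daibl), so the final letter is not what conditions the rule; the number of vowels is.
"wal" has 1 vowel. The stems with 1 vowel (pus → puibs, dal → daibl, raw → raibw) insert -ib- after the first vowel.
So wal → waibl.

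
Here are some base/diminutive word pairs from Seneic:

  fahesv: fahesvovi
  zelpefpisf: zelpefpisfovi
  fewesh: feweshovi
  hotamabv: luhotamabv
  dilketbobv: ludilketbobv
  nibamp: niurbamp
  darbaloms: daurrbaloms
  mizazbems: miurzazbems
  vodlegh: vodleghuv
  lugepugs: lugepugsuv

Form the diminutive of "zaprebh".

luzaprebh

fahesv and hotamabv both end in -v yet inflect differently (fahesvovi, luhotamabv), so the final letter is not what conditions the rule; the second-to-last letter is.
"zaprebh" has second-to-last letter 'b'. The stems whose second-to-last letter is 'b' (hotamabv → luhotamabv, dilketbobv → ludilketbobv) add the prefix lu-.
The other patterns: stems whose second-to-last letter is 's' add -ovi; stems whose second-to-last letter is 'm' insert -ur- after the first vowel; stems whose second-to-last letter is 'g' add -uv.
So zaprebh → luzaprebh.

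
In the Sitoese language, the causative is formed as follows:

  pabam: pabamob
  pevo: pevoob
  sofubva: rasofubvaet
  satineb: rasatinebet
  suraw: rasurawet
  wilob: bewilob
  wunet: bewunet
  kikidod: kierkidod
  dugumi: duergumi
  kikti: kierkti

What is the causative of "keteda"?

keerteda

satineb and wilob both end in -b yet inflect differently (rasatinebet, bewilob), so the final letter is not what conditions the rule; the first letter is.
"keteda" begins with k-. The stems beginning with k- (kikidod → kierkidod, kikti → kierkti) insert -er- after the first vowel.
The other patterns: stems beginning with p- add -ob; stems beginning with s- add ra- … -et around the stem; stems beginning with w- add the prefix be-.
So keteda → keerteda.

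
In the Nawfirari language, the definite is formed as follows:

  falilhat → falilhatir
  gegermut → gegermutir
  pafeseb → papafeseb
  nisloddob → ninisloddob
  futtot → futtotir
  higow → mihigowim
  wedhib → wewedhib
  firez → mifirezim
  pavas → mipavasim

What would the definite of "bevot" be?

"bevot" ends in -t. The stems ending in -t (falilhat → falilhatir, futtot → futtotir, gegermut → gegermutir) add -ir.
The other patterns: stems ending in -b repeat the first consonant+vowel as a prefix; stems ending in -s, -w or -z add mi- … -im around the stem.
So bevot → bevotir.

bevotir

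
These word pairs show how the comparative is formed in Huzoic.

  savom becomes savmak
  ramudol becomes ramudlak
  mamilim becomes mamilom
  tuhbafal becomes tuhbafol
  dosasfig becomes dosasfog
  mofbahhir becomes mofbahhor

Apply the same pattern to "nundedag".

nundedog

savom and mamilim both end in -m yet inflect differently (savmak, mamilom), so the final letter is not what conditions the rule; the last vowel is.
"nundedag" has last vowel 'a'. The one such stem in the data (tuhbafal → tuhbafol) changes the last vowel to 'o' (as do mamilim, dosasfig), so the same rule applies.
The other pattern: stems whose last vowel is 'o' delete the last vowel and add -ak.
So nundedag → nundedog.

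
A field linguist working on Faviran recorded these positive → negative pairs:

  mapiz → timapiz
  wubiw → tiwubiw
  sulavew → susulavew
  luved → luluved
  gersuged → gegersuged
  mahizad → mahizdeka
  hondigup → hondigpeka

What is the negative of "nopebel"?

wubiw and sulavew both end in -w yet inflect differently (tiwubiw, susulavew), so the final letter is not what conditions the rule; the last vowel is.
"nopebel" has last vowel 'e'. The stems whose last vowel is 'e' (sulavew → susulavew, luved → luluved, gersuged → gegersuged) repeat the first consonant+vowel as a prefix.
So nopebel → nonopebel.

nonopebel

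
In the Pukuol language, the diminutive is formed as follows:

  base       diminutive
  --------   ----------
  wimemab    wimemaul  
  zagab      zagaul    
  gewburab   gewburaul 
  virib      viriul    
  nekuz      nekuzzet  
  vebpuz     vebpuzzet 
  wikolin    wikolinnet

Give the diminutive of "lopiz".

"lopiz" ends in -z. The stems ending in -z (nekuz → nekuzzet, vebpuz → vebpuzzet) double the final consonant and add -et.
So lopiz → lopizzet.

lopizzet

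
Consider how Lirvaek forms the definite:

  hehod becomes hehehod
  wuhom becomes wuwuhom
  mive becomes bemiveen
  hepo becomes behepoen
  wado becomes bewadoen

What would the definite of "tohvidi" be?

hehod and hepo both have last vowel 'o' yet inflect differently (hehehod, behepoen), so the last vowel is not what conditions the rule; whether the stem ends in a vowel or a consonant is.
"tohvidi" ends in a vowel. The stems ending in a vowel (mive → bemiveen, hepo → behepoen, wado → bewadoen) add be- … -en around the stem.
The other pattern: stems ending in a consonant repeat the first consonant+vowel as a prefix.
So tohvidi → betohvidien.

betohvidien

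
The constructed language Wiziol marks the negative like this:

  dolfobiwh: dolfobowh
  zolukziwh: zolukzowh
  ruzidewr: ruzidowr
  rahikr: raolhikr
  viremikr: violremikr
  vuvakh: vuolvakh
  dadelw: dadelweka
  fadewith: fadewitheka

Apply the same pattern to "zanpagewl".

zanpagowl

ruzidewr and rahikr both end in -r yet inflect differently (ruzidowr, raolhikr), so the final letter is not what conditions the rule; the second-to-last letter is.
"zanpagewl" has second-to-last letter 'w'. The stems whose second-to-last letter is 'w' (dolfobiwh → dolfobowh, zolukziwh → zolukzowh, ruzidewr → ruzidowr) change the last vowel to 'o'.
So zanpagewl → zanpagowl.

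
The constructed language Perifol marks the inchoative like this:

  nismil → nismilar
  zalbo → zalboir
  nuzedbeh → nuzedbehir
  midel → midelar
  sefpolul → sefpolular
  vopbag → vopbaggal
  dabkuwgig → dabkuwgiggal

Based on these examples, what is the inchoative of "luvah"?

luvahir

"luvah" ends in -h. The one such stem in the data (nuzedbeh → nuzedbehir) adds -ir, so the same rule applies.
The other patterns: stems ending in -l add -ar; stems ending in -g double the final consonant and add -al.
So luvah → luvahir.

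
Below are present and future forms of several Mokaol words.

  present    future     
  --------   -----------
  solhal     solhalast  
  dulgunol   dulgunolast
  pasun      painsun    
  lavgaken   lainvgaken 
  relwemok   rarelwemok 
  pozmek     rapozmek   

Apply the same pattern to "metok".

rametok

dulgunol and relwemok both have last vowel 'o' yet inflect differently (dulgunolast, rarelwemok), so the last vowel is not what conditions the rule; the final letter is.
"metok" ends in -k. The stems ending in -k (relwemok → rarelwemok, pozmek → rapozmek) add the prefix ra-.
The other patterns: stems ending in -l add -ast; stems ending in -n insert -in- after the first vowel.
So metok → rametok.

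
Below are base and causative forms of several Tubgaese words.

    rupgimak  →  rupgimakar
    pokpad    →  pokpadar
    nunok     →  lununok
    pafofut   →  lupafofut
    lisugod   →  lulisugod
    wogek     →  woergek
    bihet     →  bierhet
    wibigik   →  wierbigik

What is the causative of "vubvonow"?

luvubvonow

"vubvonow" has last vowel 'o'. The stems whose last vowel is 'o' (nunok → lununok, lisugod → lulisugod) add the prefix lu-.
So vubvonow → luvubvonow.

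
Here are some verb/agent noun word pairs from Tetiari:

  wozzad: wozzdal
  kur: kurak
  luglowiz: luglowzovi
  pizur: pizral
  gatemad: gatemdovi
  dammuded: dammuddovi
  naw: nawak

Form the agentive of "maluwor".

maluwrovi

kur and pizur both end in -r yet inflect differently (kurak, pizral), so the final letter is not what conditions the rule; the number of vowels is.
"maluwor" has 3 vowels. The stems with 3 vowels (gatemad → gatemdovi, dammuded → dammuddovi, luglowiz → luglowzovi) delete the last vowel and add -ovi.
The other patterns: stems with 1 vowel add -ak; stems with 2 vowels delete the last vowel and add -al.
So maluwor → maluwrovi.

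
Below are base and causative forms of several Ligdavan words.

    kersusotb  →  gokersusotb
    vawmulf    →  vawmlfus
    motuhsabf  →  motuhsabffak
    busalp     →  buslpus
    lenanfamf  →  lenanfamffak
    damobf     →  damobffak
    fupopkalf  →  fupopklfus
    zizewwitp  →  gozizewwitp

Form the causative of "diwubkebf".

zizewwitp and busalp both end in -p yet inflect differently (gozizewwitp, buslpus), so the final letter is not what conditions the rule; the second-to-last letter is.
"diwubkebf" has second-to-last letter 'b'. The stems whose second-to-last letter is 'b' (motuhsabf → motuhsabffak, damobf → damobffak) double the final consonant and add -ak.
The other patterns: stems whose second-to-last letter is 't' add the prefix go-; stems whose second-to-last letter is 'l' delete the last vowel and add -us.
So diwubkebf → diwubkebffak.

diwubkebffak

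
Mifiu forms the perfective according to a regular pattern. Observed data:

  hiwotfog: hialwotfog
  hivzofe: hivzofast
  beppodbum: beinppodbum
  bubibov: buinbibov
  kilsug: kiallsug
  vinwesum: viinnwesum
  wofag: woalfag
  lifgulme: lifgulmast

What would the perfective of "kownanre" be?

kilsug and vinwesum both have last vowel 'u' yet inflect differently (kiallsug, viinnwesum), so the last vowel is not what conditions the rule; the final letter is.
"kownanre" ends in -e. The stems ending in -e (lifgulme → lifgulmast, hivzofe → hivzofast) drop the final letter and add -ast.
The other patterns: stems ending in -g insert -al- after the first vowel; stems ending in -m or -v insert -in- after the first vowel.
So kownanre → kownanrast.

kownanrast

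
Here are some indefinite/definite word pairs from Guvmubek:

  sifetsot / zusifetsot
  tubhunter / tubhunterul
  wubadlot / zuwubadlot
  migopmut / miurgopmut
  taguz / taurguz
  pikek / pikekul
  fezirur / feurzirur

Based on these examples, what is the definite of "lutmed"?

wubadlot and migopmut both end in -t yet inflect differently (zuwubadlot, miurgopmut), so the final letter is not what conditions the rule; the last vowel is.
"lutmed" has last vowel 'e'. The stems whose last vowel is 'e' (pikek → pikekul, tubhunter → tubhunterul) add -ul.
The other patterns: stems whose last vowel is 'o' add the prefix zu-; stems whose last vowel is 'u' insert -ur- after the first vowel.
So lutmed → lutmedul.

lutmedul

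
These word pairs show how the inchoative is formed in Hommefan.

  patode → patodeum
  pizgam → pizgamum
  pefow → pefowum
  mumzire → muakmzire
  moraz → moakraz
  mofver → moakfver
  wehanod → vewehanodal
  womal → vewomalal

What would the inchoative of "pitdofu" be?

pitdofuum

patode and mumzire both end in -e yet inflect differently (patodeum, muakmzire), so the final letter is not what conditions the rule; the first letter is.
"pitdofu" begins with p-. The stems beginning with p- (patode → patodeum, pizgam → pizgamum, pefow → pefowum) add -um.
The other patterns: stems beginning with m- insert -ak- after the first vowel; stems beginning with w- add ve- … -al around the stem.
So pitdofu → pitdofuum.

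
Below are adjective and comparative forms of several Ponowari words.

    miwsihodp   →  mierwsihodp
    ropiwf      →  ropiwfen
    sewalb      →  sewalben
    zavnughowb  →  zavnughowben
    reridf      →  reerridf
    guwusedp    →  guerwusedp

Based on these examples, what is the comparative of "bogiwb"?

bogiwben

"bogiwb" has second-to-last letter 'w'. The stems whose second-to-last letter is 'w' (ropiwf → ropiwfen, zavnughowb → zavnughowben) add -en.
The other pattern: stems whose second-to-last letter is 'd' insert -er- after the first vowel.
So bogiwb → bogiwben.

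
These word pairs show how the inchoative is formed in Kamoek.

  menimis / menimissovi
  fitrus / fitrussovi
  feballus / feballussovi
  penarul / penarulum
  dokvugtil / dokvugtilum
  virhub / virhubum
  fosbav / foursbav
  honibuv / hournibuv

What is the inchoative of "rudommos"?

"rudommos" ends in -s. The stems ending in -s (menimis → menimissovi, fitrus → fitrussovi, feballus → feballussovi) double the final consonant and add -ovi.
The other patterns: stems ending in -b or -l add -um; stems ending in -v insert -ur- after the first vowel.
So rudommos → rudommossovi.

rudommossovi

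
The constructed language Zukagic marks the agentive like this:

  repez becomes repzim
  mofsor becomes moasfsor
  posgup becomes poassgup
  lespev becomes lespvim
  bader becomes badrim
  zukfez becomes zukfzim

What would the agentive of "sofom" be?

soasfom

bader and mofsor both end in -r yet inflect differently (badrim, moasfsor), so the final letter is not what conditions the rule; the last vowel is.
"sofom" has last vowel 'o'. The one such stem in the data (mofsor → moasfsor) inserts -as- after the first vowel (as does posgup), so the same rule applies.
So sofom → soasfom.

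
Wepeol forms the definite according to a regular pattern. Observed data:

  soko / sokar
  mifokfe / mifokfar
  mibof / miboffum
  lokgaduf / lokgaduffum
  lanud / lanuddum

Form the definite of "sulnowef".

soko and mibof both have last vowel 'o' yet inflect differently (sokar, miboffum), so the last vowel is not what conditions the rule; whether the stem ends in a vowel or a consonant is.
"sulnowef" ends in a consonant. The stems ending in a consonant (lokgaduf → lokgaduffum, lanud → lanuddum, mibof → miboffum) double the final consonant and add -um.
So sulnowef → sulnoweffum.

sulnoweffum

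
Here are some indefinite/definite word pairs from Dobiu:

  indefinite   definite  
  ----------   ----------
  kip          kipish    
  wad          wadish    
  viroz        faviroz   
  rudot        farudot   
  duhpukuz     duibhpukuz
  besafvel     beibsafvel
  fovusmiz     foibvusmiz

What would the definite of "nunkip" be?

fanunkip

viroz and duhpukuz both end in -z yet inflect differently (faviroz, duibhpukuz), so the final letter is not what conditions the rule; the number of vowels is.
"nunkip" has 2 vowels. The stems with 2 vowels (viroz → faviroz, rudot → farudot) add the prefix fa-.
The other patterns: stems with 1 vowel add -ish; stems with 3 vowels insert -ib- after the first vowel.
So nunkip → fanunkip.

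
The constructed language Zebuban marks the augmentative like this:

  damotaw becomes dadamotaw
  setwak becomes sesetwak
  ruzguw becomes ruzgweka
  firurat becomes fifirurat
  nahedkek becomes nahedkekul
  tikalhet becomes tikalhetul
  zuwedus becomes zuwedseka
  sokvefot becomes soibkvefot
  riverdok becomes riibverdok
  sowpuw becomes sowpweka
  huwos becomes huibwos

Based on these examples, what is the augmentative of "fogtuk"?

sowpuw and damotaw both end in -w yet inflect differently (sowpweka, dadamotaw), so the final letter is not what conditions the rule; the last vowel is.
"fogtuk" has last vowel 'u'. The stems whose last vowel is 'u' (sowpuw → sowpweka, zuwedus → zuwedseka, ruzguw → ruzgweka) delete the last vowel and add -eka.
The other patterns: stems whose last vowel is 'e' add -ul; stems whose last vowel is 'a' repeat the first consonant+vowel as a prefix; stems whose last vowel is 'o' insert -ib- after the first vowel.
So fogtuk → fogtkeka.

fogtkeka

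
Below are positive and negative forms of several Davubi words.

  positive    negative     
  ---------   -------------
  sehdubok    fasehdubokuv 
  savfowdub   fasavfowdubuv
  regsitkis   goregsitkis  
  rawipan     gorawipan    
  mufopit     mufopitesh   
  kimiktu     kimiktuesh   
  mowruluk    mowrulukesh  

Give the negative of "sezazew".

fasezazewuv

sehdubok and mowruluk both end in -k yet inflect differently (fasehdubokuv, mowrulukesh), so the final letter is not what conditions the rule; the first letter is.
"sezazew" begins with s-. The stems beginning with s- (sehdubok → fasehdubokuv, savfowdub → fasavfowdubuv) add fa- … -uv around the stem.
The other patterns: stems beginning with r- add the prefix go-; stems beginning with k- or m- add -esh.
So sezazew → fasezazewuv.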